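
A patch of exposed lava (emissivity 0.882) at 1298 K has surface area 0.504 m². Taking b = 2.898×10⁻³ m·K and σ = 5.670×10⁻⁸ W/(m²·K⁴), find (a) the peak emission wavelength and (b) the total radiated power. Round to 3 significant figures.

λ_max ≈ 2.23 μm; P ≈ 7.15×10⁴ W

(a) λ_max = b/T = 2.898×10⁻³/1298 = 2.233×10⁻⁶ m = 2.23 μm.
Area A = 0.504 m².
(b) P = εσAT⁴ = 0.882×5.670×10⁻⁸×0.504×(1298)⁴ = 7.15×10⁴ W.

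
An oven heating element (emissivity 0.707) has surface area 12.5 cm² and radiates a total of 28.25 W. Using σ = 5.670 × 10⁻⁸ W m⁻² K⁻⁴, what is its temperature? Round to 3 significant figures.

T ≈ 867 K

Area A = 12.5 cm² = 1.25×10⁻³ m².
P = εσAT⁴ ⇒ T = (P/(εσA))^(1/4) = (28.25/(0.707×5.670×10⁻⁸×1.25×10⁻³))^(1/4) = 867 K.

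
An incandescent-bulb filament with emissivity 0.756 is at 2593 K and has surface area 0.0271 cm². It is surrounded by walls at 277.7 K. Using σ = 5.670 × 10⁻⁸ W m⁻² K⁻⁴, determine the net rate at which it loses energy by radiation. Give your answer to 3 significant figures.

Net loss ≈ 5.25 W

Area A = 0.0271 cm² = 2.71×10⁻⁶ m².
Net radiated power P_net = εσA(T⁴ − T₀⁴) = 0.756×5.670×10⁻⁸×2.71×10⁻⁶×(2593⁴ − 277.7⁴).
T⁴ − T₀⁴ = 4.52075×10¹³ − 5.94708×10⁹ = 4.52016×10¹³ K⁴, so P_net = 5.25 W.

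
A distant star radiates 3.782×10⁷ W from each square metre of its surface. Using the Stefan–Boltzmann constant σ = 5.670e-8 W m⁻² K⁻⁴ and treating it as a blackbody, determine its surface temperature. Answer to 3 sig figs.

I = σT⁴, so T = (I/σ)^(1/4) = (3.782×10⁷/(5.670×10⁻⁸))^(1/4) = 5.08×10³ K.

T ≈ 5.08×10³ K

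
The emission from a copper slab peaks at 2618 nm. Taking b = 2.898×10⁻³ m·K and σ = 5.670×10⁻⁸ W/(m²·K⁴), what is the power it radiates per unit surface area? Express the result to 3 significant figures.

Wien's law: T = b/λ_max = 2.898×10⁻³/2.618×10⁻⁶ = 1106.95 K.
Then I = σT⁴ = 5.670×10⁻⁸×(1106.95)⁴ = 8.51×10⁴ W/m².

I ≈ 8.51×10⁴ W/m²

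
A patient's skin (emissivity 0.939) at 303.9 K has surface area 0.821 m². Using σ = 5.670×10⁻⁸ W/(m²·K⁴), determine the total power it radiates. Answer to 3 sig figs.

Area A = 0.821 m².
P = εσAT⁴ = 0.939 × 5.670×10⁻⁸ × 0.821 × (303.9)⁴ = 373 W.

P ≈ 373 W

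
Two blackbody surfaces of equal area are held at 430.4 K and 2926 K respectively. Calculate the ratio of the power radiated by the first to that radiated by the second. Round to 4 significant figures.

P₁/P₂ ≈ 4.682×10⁻⁴

With equal areas, P₁/P₂ = (T₁/T₂)⁴ = (430.4/2926)⁴ = 4.682×10⁻⁴.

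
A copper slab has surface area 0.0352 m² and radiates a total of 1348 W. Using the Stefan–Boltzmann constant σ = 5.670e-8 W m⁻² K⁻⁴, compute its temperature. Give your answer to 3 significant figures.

Area A = 0.0352 m².
P = σAT⁴ ⇒ T = (P/(σA))^(1/4) = (1348/(5.670×10⁻⁸×0.0352))^(1/4) = 907 K.

T ≈ 907 K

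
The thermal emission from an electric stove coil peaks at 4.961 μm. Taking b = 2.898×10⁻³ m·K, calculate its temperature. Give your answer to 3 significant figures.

T ≈ 584 K

Wien's law gives T = b/λ_max = (2.898×10⁻³ m·K)/(4.961×10⁻⁶ m) = 584 K.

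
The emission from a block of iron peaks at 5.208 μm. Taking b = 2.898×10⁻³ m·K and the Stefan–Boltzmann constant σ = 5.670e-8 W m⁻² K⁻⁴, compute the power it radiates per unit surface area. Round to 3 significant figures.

Wien's law: T = b/λ_max = 2.898×10⁻³/5.208×10⁻⁶ = 556.452 K.
Then I = σT⁴ = 5.670×10⁻⁸×(556.452)⁴ = 5.44×10³ W/m².

I ≈ 5.44×10³ W/m²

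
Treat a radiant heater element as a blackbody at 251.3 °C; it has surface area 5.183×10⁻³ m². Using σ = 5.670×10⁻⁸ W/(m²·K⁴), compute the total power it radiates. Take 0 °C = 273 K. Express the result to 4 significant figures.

P ≈ 22.21 W

T = 251.3 °C + 273 = 524.3 K.
Area A = 5.183×10⁻³ m².
P = σAT⁴ = 5.670×10⁻⁸ × 5.183×10⁻³ × (524.3)⁴ = 22.21 W.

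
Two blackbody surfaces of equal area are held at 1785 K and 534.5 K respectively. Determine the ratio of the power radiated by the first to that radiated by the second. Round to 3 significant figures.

With equal areas, P₁/P₂ = (T₁/T₂)⁴ = (1785/534.5)⁴ = 124.

P₁/P₂ ≈ 124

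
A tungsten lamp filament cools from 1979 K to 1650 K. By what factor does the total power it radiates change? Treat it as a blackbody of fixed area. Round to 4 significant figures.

P₂/P₁ ≈ 0.4832

P ∝ T⁴, so P₂/P₁ = (T₂/T₁)⁴ = (1650/1979)⁴ = (0.833754)⁴ = 0.4832.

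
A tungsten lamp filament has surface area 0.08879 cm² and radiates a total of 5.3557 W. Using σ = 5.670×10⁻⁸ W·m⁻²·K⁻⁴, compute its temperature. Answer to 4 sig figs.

T ≈ 1806 K

Area A = 0.08879 cm² = 8.879×10⁻⁶ m².
P = σAT⁴ ⇒ T = (P/(σA))^(1/4) = (5.3557/(5.670×10⁻⁸×8.879×10⁻⁶))^(1/4) = 1806 K.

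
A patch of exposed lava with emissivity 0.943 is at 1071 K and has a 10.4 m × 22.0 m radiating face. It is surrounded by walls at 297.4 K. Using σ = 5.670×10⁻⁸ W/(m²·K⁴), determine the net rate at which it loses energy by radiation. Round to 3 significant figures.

Area A = 10.4 × 22.0 = 228.8 m².
Net radiated power P_net = εσA(T⁴ − T₀⁴) = 0.943×5.670×10⁻⁸×228.8×(1071⁴ − 297.4⁴).
T⁴ − T₀⁴ = 1.31570×10¹² − 7.82283×10⁹ = 1.30788×10¹² K⁴, so P_net = 1.60×10⁷ W.

Net loss ≈ 1.60×10⁷ W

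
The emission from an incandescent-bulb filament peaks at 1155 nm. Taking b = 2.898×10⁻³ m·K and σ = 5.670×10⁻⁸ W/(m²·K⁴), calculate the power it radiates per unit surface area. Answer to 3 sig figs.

I ≈ 2.25×10⁶ W/m²

Wien's law: T = b/λ_max = 2.898×10⁻³/1.155×10⁻⁶ = 2509.09 K.
Then I = σT⁴ = 5.670×10⁻⁸×(2509.09)⁴ = 2.25×10⁶ W/m².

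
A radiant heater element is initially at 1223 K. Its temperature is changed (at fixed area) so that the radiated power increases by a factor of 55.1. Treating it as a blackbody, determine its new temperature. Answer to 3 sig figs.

T₂ ≈ 3.33×10³ K

P ∝ T⁴, so T₂/T₁ = (P₂/P₁)^(1/4) = (55.1)^(1/4) = 2.72451.
T₂ = 1223 × 2.72451 = 3.33×10³ K.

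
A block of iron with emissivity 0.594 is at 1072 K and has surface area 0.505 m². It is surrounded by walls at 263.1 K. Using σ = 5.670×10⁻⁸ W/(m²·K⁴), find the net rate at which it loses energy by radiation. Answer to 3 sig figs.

Net loss ≈ 2.24×10⁴ W

Area A = 0.505 m².
Net radiated power P_net = εσA(T⁴ − T₀⁴) = 0.594×5.670×10⁻⁸×0.505×(1072⁴ − 263.1⁴).
T⁴ − T₀⁴ = 1.32062×10¹² − 4.79163×10⁹ = 1.31583×10¹² K⁴, so P_net = 2.24×10⁴ W.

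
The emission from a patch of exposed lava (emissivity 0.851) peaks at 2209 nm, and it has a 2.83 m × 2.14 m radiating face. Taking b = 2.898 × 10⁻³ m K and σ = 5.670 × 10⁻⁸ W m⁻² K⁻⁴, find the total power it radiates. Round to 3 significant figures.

P ≈ 8.66×10⁵ W

Wien's law: T = b/λ_max = 2.898×10⁻³/2.209×10⁻⁶ = 1311.91 K.
Area A = 2.83 × 2.14 = 6.0562 m².
Then P = εσAT⁴ = 0.851×5.670×10⁻⁸×6.0562×(1311.91)⁴ = 8.66×10⁵ W.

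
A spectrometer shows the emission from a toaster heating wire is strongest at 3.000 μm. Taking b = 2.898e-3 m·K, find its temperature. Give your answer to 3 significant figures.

Wien's law gives T = b/λ_max = (2.898×10⁻³ m·K)/(3.000×10⁻⁶ m) = 966 K.

T ≈ 966 K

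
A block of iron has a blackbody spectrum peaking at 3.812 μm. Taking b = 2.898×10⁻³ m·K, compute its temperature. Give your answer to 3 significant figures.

Wien's law gives T = b/λ_max = (2.898×10⁻³ m·K)/(3.812×10⁻⁶ m) = 760 K.

T ≈ 760 K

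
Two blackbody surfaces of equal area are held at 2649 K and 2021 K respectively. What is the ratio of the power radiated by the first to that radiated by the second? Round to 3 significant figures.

P₁/P₂ ≈ 2.95

With equal areas, P₁/P₂ = (T₁/T₂)⁴ = (2649/2021)⁴ = 2.95.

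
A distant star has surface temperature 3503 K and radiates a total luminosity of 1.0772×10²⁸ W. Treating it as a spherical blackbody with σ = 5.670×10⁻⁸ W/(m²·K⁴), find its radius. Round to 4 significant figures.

L = 4πR²σT⁴ ⇒ R = √(L/(4πσT⁴)).
σT⁴ = 8.53775×10⁶ W/m², so R = √(1.0772×10²⁸/(4π×8.53775×10⁶)) = 1.002×10¹⁰ m.

R ≈ 1.002×10¹⁰ m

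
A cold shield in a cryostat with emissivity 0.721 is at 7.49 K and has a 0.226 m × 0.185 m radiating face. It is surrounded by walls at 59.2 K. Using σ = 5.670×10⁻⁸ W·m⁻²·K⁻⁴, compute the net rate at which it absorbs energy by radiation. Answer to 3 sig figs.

Net gain ≈ 0.0210 W

Area A = 0.226 × 0.185 = 0.04181 m².
Net radiated power P_net = εσA(T⁴ − T₀⁴) = 0.721×5.670×10⁻⁸×0.04181×(7.49⁴ − 59.2⁴).
T⁴ − T₀⁴ = 3147.22 − 1.22825×10⁷ = -1.22794×10⁷ K⁴, so P_net = -0.0210 W — negative, meaning a net gain of 0.0210 W.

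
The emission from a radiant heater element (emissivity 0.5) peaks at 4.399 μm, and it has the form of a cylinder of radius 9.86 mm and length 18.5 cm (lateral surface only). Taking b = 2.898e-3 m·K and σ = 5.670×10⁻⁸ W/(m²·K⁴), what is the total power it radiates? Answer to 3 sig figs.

Wien's law: T = b/λ_max = 2.898×10⁻³/4.399×10⁻⁶ = 658.786 K.
Lateral area A = 2πrL = 2π×9.86×10⁻³×0.185 = 0.0114612 m².
Then P = εσAT⁴ = 0.5×5.670×10⁻⁸×0.0114612×(658.786)⁴ = 61.2 W.

P ≈ 61.2 W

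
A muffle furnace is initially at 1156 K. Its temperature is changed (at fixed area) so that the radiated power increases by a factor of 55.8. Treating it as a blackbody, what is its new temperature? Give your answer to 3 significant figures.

P ∝ T⁴, so T₂/T₁ = (P₂/P₁)^(1/4) = (55.8)^(1/4) = 2.73312.
T₂ = 1156 × 2.73312 = 3.16×10³ K.

T₂ ≈ 3.16×10³ K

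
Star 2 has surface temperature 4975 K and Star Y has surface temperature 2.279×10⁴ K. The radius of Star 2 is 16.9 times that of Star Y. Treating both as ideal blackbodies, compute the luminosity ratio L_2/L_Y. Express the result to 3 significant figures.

L ∝ R²T⁴, so L_2/L_Y = (R_2/R_Y)²(T_2/T_Y)⁴ = (16.9)² × (4975/2.279×10⁴)⁴ = 285.61 × 2.27088×10⁻³ = 0.649.

L_2/L_Y ≈ 0.649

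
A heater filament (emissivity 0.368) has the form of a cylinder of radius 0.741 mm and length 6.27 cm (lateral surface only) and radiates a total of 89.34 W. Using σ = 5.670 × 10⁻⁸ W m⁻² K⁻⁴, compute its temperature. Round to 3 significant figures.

T ≈ 1.96×10³ K

Lateral area A = 2πrL = 2π×7.41×10⁻⁴×0.0627 = 2.91921×10⁻⁴ m².
P = εσAT⁴ ⇒ T = (P/(εσA))^(1/4) = (89.34/(0.368×5.670×10⁻⁸×2.91921×10⁻⁴))^(1/4) = 1.96×10³ K.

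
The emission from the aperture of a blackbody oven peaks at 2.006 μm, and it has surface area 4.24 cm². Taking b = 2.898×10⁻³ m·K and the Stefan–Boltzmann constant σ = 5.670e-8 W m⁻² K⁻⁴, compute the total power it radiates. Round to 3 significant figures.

Wien's law: T = b/λ_max = 2.898×10⁻³/2.006×10⁻⁶ = 1444.67 K.
Area A = 4.24 cm² = 4.24×10⁻⁴ m².
Then P = σAT⁴ = 5.670×10⁻⁸×4.24×10⁻⁴×(1444.67)⁴ = 105 W.

P ≈ 105 W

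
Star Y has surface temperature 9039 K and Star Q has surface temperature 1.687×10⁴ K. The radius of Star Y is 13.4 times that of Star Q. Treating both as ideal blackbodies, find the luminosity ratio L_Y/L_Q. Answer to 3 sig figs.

L_Y/L_Q ≈ 14.8

L ∝ R²T⁴, so L_Y/L_Q = (R_Y/R_Q)²(T_Y/T_Q)⁴ = (13.4)² × (9039/1.687×10⁴)⁴ = 179.56 × 0.0824178 = 14.8.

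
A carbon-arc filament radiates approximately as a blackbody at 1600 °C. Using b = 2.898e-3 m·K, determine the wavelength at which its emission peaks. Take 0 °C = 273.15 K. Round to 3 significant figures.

λ_max ≈ 1.55 μm

T = 1600 °C + 273.15 = 1873.15 K.
Wien's displacement law: λ_max = b/T = (2.898×10⁻³ m·K)/(1873.15 K) = 1.547×10⁻⁶ m.
That is 1.55 μm, in the infrared range.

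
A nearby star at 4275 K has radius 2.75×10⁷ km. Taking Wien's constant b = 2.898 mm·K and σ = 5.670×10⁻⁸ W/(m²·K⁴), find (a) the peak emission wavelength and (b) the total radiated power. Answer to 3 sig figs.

(a) λ_max = b/T = 2.898×10⁻³/4275 = 6.779×10⁻⁷ m = 0.678 μm.
Surface area A = 4πR² = 4π(2.75×10¹⁰ m)² = 9.50332×10²¹ m².
(b) P = σAT⁴ = 5.670×10⁻⁸×9.50332×10²¹×(4275)⁴ = 1.80×10²⁹ W.

λ_max ≈ 0.678 μm; P ≈ 1.80×10²⁹ W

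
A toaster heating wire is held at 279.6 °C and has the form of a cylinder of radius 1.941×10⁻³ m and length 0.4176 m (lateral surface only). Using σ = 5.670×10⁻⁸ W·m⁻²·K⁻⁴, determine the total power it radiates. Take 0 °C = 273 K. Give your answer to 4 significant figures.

P ≈ 26.93 W

T = 279.6 °C + 273 = 552.6 K.
Lateral area A = 2πrL = 2π×1.941×10⁻³×0.4176 = 5.09291×10⁻³ m².
P = σAT⁴ = 5.670×10⁻⁸ × 5.09291×10⁻³ × (552.6)⁴ = 26.93 W.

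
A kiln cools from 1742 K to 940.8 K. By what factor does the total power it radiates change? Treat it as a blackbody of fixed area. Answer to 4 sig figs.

P₂/P₁ ≈ 0.08507

P ∝ T⁴, so P₂/P₁ = (T₂/T₁)⁴ = (940.8/1742)⁴ = (0.540069)⁴ = 0.08507.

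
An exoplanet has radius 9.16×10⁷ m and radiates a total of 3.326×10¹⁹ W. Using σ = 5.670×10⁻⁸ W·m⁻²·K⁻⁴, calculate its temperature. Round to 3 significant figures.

Surface area A = 4πR² = 4π(9.16×10⁷ m)² = 1.05439×10¹⁷ m².
P = σAT⁴ ⇒ T = (P/(σA))^(1/4) = (3.326×10¹⁹/(5.670×10⁻⁸×1.05439×10¹⁷))^(1/4) = 273 K.

T ≈ 273 K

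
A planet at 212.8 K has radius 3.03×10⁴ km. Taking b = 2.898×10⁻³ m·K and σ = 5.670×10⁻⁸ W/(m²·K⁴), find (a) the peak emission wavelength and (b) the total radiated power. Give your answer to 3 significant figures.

λ_max ≈ 13.6 μm; P ≈ 1.34×10¹⁸ W

(a) λ_max = b/T = 2.898×10⁻³/212.8 = 1.362×10⁻⁵ m = 13.6 μm.
Surface area A = 4πR² = 4π(3.03×10⁷ m)² = 1.15371×10¹⁶ m².
(b) P = σAT⁴ = 5.670×10⁻⁸×1.15371×10¹⁶×(212.8)⁴ = 1.34×10¹⁸ W.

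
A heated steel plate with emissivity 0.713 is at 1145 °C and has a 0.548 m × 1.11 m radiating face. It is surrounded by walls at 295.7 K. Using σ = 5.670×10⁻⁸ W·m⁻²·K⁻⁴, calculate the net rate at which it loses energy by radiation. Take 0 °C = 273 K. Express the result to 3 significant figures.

Net loss ≈ 9.92×10⁴ W

T = 1145 °C + 273 = 1418 K.
Area A = 0.548 × 1.11 = 0.60828 m².
Net radiated power P_net = εσA(T⁴ − T₀⁴) = 0.713×5.670×10⁻⁸×0.60828×(1418⁴ − 295.7⁴).
T⁴ − T₀⁴ = 4.04301×10¹² − 7.64549×10⁹ = 4.03536×10¹² K⁴, so P_net = 9.92×10⁴ W.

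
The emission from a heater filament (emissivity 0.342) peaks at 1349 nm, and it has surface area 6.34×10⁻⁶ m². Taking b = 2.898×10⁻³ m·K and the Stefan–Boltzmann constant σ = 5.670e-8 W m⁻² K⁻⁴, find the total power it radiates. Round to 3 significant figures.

P ≈ 2.62 W

Wien's law: T = b/λ_max = 2.898×10⁻³/1.349×10⁻⁶ = 2148.26 K.
Area A = 6.34×10⁻⁶ m².
Then P = εσAT⁴ = 0.342×5.670×10⁻⁸×6.34×10⁻⁶×(2148.26)⁴ = 2.62 W.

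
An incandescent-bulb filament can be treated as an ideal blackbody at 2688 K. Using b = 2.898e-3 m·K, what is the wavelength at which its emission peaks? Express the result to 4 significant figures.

Wien's displacement law: λ_max = b/T = (2.898×10⁻³ m·K)/(2688 K) = 1.0781×10⁻⁶ m.
That is 1.078 μm, in the infrared range.

λ_max ≈ 1.078 μm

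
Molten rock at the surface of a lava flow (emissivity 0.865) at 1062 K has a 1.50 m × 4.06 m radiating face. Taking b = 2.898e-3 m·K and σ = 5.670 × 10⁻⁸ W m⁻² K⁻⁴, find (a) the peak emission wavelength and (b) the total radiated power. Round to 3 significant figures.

(a) λ_max = b/T = 2.898×10⁻³/1062 = 2.729×10⁻⁶ m = 2.73 μm.
Area A = 1.50 × 4.06 = 6.09 m².
(b) P = εσAT⁴ = 0.865×5.670×10⁻⁸×6.09×(1062)⁴ = 3.80×10⁵ W.

λ_max ≈ 2.73 μm; P ≈ 3.80×10⁵ W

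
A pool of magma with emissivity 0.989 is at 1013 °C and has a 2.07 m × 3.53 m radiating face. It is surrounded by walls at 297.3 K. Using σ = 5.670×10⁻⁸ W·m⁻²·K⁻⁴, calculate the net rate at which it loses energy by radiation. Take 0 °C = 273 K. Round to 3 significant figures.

Net loss ≈ 1.12×10⁶ W

T = 1013 °C + 273 = 1286 K.
Area A = 2.07 × 3.53 = 7.3071 m².
Net radiated power P_net = εσA(T⁴ − T₀⁴) = 0.989×5.670×10⁻⁸×7.3071×(1286⁴ − 297.3⁴).
T⁴ − T₀⁴ = 2.73504×10¹² − 7.81231×10⁹ = 2.72723×10¹² K⁴, so P_net = 1.12×10⁶ W.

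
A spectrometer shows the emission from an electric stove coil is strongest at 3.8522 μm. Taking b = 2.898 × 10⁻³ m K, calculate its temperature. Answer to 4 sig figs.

T ≈ 752.3 K

Wien's law gives T = b/λ_max = (2.898×10⁻³ m·K)/(3.8522×10⁻⁶ m) = 752.3 K.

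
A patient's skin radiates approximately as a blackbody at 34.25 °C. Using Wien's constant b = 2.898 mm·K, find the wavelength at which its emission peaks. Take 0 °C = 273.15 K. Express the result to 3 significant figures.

λ_max ≈ 9.43 μm

T = 34.25 °C + 273.15 = 307.40 K.
Wien's displacement law: λ_max = b/T = (2.898×10⁻³ m·K)/(307.40 K) = 9.427×10⁻⁶ m.
That is 9.43 μm, in the infrared range.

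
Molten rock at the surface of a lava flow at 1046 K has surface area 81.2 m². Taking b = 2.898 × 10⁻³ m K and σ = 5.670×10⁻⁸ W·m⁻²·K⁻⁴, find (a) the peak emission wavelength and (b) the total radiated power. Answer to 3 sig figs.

(a) λ_max = b/T = 2.898×10⁻³/1046 = 2.771×10⁻⁶ m = 2.77×10³ nm.
Area A = 81.2 m².
(b) P = σAT⁴ = 5.670×10⁻⁸×81.2×(1046)⁴ = 5.51×10⁶ W.

λ_max ≈ 2.77×10³ nm; P ≈ 5.51×10⁶ W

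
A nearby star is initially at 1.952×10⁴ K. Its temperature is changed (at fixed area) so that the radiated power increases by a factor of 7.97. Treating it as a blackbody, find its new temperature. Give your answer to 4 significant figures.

P ∝ T⁴, so T₂/T₁ = (P₂/P₁)^(1/4) = (7.97)^(1/4) = 1.68021.
T₂ = 1.952×10⁴ × 1.68021 = 3.280×10⁴ K.

T₂ ≈ 3.280×10⁴ K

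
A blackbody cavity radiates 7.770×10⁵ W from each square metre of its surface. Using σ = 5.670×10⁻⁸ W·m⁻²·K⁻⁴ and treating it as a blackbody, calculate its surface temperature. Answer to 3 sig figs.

I = σT⁴, so T = (I/σ)^(1/4) = (7.770×10⁵/(5.670×10⁻⁸))^(1/4) = 1.92×10³ K.

T ≈ 1.92×10³ K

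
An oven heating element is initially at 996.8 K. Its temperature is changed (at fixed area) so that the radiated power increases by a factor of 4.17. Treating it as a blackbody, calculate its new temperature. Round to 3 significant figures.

P ∝ T⁴, so T₂/T₁ = (P₂/P₁)^(1/4) = (4.17)^(1/4) = 1.42901.
T₂ = 996.8 × 1.42901 = 1.42×10³ K.

T₂ ≈ 1.42×10³ K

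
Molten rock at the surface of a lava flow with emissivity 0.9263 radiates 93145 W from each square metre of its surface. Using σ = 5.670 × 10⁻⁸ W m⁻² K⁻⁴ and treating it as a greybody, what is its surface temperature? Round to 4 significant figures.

T ≈ 1154 K

I = εσT⁴, so T = (I/εσ)^(1/4) = (93145/(0.9263×5.670×10⁻⁸))^(1/4) = 1154 K.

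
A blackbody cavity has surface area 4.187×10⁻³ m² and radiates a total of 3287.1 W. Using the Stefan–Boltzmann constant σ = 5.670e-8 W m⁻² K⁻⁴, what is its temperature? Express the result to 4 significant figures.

T ≈ 1929 K

Area A = 4.187×10⁻³ m².
P = σAT⁴ ⇒ T = (P/(σA))^(1/4) = (3287.1/(5.670×10⁻⁸×4.187×10⁻³))^(1/4) = 1929 K.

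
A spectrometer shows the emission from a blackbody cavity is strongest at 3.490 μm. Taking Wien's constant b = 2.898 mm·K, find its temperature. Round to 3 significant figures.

T ≈ 830 K

Wien's law gives T = b/λ_max = (2.898×10⁻³ m·K)/(3.490×10⁻⁶ m) = 830 K.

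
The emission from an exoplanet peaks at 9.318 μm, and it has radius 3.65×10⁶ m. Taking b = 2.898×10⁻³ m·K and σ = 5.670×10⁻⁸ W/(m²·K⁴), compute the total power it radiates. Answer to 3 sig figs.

P ≈ 8.88×10¹⁶ W

Wien's law: T = b/λ_max = 2.898×10⁻³/9.318×10⁻⁶ = 311.011 K.
Surface area A = 4πR² = 4π(3.65×10⁶ m)² = 1.67415×10¹⁴ m².
Then P = σAT⁴ = 5.670×10⁻⁸×1.67415×10¹⁴×(311.011)⁴ = 8.88×10¹⁶ W.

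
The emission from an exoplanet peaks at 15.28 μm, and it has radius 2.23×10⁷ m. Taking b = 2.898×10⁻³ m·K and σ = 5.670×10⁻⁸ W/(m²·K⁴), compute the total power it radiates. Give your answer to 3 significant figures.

Wien's law: T = b/λ_max = 2.898×10⁻³/1.528×10⁻⁵ = 189.660 K.
Surface area A = 4πR² = 4π(2.23×10⁷ m)² = 6.24913×10¹⁵ m².
Then P = σAT⁴ = 5.670×10⁻⁸×6.24913×10¹⁵×(189.660)⁴ = 4.58×10¹⁷ W.

P ≈ 4.58×10¹⁷ W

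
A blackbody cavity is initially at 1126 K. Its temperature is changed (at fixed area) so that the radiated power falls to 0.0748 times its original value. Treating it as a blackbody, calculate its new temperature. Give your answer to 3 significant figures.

P ∝ T⁴, so T₂/T₁ = (P₂/P₁)^(1/4) = (0.0748)^(1/4) = 0.522968.
T₂ = 1126 × 0.522968 = 589 K.

T₂ ≈ 589 K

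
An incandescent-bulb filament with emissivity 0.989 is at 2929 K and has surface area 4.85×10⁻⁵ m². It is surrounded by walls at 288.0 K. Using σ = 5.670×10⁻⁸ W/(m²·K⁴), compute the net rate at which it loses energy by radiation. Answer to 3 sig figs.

Net loss ≈ 200 W

Area A = 4.85×10⁻⁵ m².
Net radiated power P_net = εσA(T⁴ − T₀⁴) = 0.989×5.670×10⁻⁸×4.85×10⁻⁵×(2929⁴ − 288.0⁴).
T⁴ − T₀⁴ = 7.35999×10¹³ − 6.87971×10⁹ = 7.35930×10¹³ K⁴, so P_net = 200 W.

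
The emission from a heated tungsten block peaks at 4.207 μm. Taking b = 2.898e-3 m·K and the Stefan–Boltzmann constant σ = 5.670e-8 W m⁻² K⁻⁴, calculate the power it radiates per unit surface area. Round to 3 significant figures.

I ≈ 1.28×10⁴ W/m²

Wien's law: T = b/λ_max = 2.898×10⁻³/4.207×10⁻⁶ = 688.852 K.
Then I = σT⁴ = 5.670×10⁻⁸×(688.852)⁴ = 1.28×10⁴ W/m².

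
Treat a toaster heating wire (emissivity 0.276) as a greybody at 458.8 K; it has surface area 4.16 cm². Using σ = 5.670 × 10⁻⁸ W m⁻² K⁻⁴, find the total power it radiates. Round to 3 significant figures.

Area A = 4.16 cm² = 4.16×10⁻⁴ m².
P = εσAT⁴ = 0.276 × 5.670×10⁻⁸ × 4.16×10⁻⁴ × (458.8)⁴ = 0.288 W.

P ≈ 0.288 W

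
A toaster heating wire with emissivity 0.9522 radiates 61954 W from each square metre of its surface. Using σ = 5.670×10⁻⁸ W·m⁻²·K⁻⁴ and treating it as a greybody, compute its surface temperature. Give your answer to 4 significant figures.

T ≈ 1035 K

I = εσT⁴, so T = (I/εσ)^(1/4) = (61954/(0.9522×5.670×10⁻⁸))^(1/4) = 1035 K.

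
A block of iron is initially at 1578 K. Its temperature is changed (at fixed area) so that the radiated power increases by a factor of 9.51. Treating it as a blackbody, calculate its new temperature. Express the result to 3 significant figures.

T₂ ≈ 2.77×10³ K

P ∝ T⁴, so T₂/T₁ = (P₂/P₁)^(1/4) = (9.51)^(1/4) = 1.75608.
T₂ = 1578 × 1.75608 = 2.77×10³ K.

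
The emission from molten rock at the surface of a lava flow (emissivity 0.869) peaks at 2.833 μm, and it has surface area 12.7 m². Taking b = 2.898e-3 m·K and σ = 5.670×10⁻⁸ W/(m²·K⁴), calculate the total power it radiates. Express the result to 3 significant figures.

Wien's law: T = b/λ_max = 2.898×10⁻³/2.833×10⁻⁶ = 1022.94 K.
Area A = 12.7 m².
Then P = εσAT⁴ = 0.869×5.670×10⁻⁸×12.7×(1022.94)⁴ = 6.85×10⁵ W.

P ≈ 6.85×10⁵ W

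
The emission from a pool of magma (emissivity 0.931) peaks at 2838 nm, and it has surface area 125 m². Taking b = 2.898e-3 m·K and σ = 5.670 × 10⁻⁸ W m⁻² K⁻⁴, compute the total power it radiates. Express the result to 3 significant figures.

P ≈ 7.17×10⁶ W

Wien's law: T = b/λ_max = 2.898×10⁻³/2.838×10⁻⁶ = 1021.14 K.
Area A = 125 m².
Then P = εσAT⁴ = 0.931×5.670×10⁻⁸×125×(1021.14)⁴ = 7.17×10⁶ W.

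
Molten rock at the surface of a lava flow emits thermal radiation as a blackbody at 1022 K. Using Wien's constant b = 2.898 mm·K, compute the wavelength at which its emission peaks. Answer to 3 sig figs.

λ_max ≈ 2.84×10³ nm

Wien's displacement law: λ_max = b/T = (2.898×10⁻³ m·K)/(1022 K) = 2.836×10⁻⁶ m.
That is 2.84×10³ nm, in the infrared range.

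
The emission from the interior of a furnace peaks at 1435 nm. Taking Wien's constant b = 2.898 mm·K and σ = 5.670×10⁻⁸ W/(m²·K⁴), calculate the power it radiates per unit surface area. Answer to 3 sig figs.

I ≈ 9.43×10⁵ W/m²

Wien's law: T = b/λ_max = 2.898×10⁻³/1.435×10⁻⁶ = 2019.51 K.
Then I = σT⁴ = 5.670×10⁻⁸×(2019.51)⁴ = 9.43×10⁵ W/m².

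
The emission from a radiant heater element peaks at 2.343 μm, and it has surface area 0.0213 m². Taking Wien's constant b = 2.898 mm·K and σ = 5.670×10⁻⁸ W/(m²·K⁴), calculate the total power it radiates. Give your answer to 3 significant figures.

Wien's law: T = b/λ_max = 2.898×10⁻³/2.343×10⁻⁶ = 1236.88 K.
Area A = 0.0213 m².
Then P = σAT⁴ = 5.670×10⁻⁸×0.0213×(1236.88)⁴ = 2.83×10³ W.

P ≈ 2.83×10³ W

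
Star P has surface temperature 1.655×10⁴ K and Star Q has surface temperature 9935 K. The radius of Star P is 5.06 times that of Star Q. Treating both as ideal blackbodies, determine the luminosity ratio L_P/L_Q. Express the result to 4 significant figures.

L ∝ R²T⁴, so L_P/L_Q = (R_P/R_Q)²(T_P/T_Q)⁴ = (5.06)² × (1.655×10⁴/9935)⁴ = 25.6036 × 7.70053 = 197.2.

L_P/L_Q ≈ 197.2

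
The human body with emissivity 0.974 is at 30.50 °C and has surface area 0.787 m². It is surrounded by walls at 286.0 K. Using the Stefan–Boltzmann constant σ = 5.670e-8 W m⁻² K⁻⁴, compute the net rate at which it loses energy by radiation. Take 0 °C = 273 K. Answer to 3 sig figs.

Net loss ≈ 78.0 W

T = 30.50 °C + 273 = 303.50 K.
Area A = 0.787 m².
Net radiated power P_net = εσA(T⁴ − T₀⁴) = 0.974×5.670×10⁻⁸×0.787×(303.50⁴ − 286.0⁴).
T⁴ − T₀⁴ = 8.48467×10⁹ − 6.69059×10⁹ = 1.79408×10⁹ K⁴, so P_net = 78.0 W.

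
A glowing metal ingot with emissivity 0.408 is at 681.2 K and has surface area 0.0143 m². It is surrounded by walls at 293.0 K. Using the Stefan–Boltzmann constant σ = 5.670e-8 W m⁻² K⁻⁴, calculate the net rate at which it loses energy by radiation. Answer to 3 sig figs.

Area A = 0.0143 m².
Net radiated power P_net = εσA(T⁴ − T₀⁴) = 0.408×5.670×10⁻⁸×0.0143×(681.2⁴ − 293.0⁴).
T⁴ − T₀⁴ = 2.15327×10¹¹ − 7.37005×10⁹ = 2.07957×10¹¹ K⁴, so P_net = 68.8 W.

Net loss ≈ 68.8 W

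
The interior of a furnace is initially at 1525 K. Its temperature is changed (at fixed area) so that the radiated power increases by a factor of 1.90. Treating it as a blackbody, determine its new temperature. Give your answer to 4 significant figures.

T₂ ≈ 1790 K

P ∝ T⁴, so T₂/T₁ = (P₂/P₁)^(1/4) = (1.90)^(1/4) = 1.17405.
T₂ = 1525 × 1.17405 = 1790 K.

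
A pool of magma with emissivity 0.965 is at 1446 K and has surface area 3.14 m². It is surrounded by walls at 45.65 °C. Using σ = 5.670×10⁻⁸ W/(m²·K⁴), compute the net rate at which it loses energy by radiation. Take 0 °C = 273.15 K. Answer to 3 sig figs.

Surroundings: T = 45.65 °C + 273.15 = 318.80 K.
Area A = 3.14 m².
Net radiated power P_net = εσA(T⁴ − T₀⁴) = 0.965×5.670×10⁻⁸×3.14×(1446⁴ − 318.80⁴).
T⁴ − T₀⁴ = 4.37193×10¹² − 1.03294×10¹⁰ = 4.36160×10¹² K⁴, so P_net = 7.49×10⁵ W.

Net loss ≈ 7.49×10⁵ W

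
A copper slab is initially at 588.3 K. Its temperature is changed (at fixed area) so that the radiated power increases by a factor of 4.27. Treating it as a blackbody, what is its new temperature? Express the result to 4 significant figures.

P ∝ T⁴, so T₂/T₁ = (P₂/P₁)^(1/4) = (4.27)^(1/4) = 1.43750.
T₂ = 588.3 × 1.43750 = 845.7 K.

T₂ ≈ 845.7 K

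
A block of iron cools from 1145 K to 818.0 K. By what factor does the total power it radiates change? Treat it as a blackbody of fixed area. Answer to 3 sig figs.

P ∝ T⁴, so P₂/P₁ = (T₂/T₁)⁴ = (818.0/1145)⁴ = (0.714410)⁴ = 0.260.

P₂/P₁ ≈ 0.260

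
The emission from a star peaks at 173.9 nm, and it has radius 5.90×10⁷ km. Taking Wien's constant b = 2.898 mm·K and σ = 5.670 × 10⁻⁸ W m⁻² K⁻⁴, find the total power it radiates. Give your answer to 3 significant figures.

Wien's law: T = b/λ_max = 2.898×10⁻³/1.739×10⁻⁷ = 16664.7 K.
Surface area A = 4πR² = 4π(5.90×10¹⁰ m)² = 4.37435×10²² m².
Then P = σAT⁴ = 5.670×10⁻⁸×4.37435×10²²×(16664.7)⁴ = 1.91×10³² W.

P ≈ 1.91×10³² W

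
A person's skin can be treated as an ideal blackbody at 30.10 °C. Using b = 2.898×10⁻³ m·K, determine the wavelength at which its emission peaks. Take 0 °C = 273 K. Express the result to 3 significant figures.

T = 30.10 °C + 273 = 303.10 K.
Wien's displacement law: λ_max = b/T = (2.898×10⁻³ m·K)/(303.10 K) = 9.561×10⁻⁶ m.
That is 9.56 μm, in the infrared range.

λ_max ≈ 9.56 μm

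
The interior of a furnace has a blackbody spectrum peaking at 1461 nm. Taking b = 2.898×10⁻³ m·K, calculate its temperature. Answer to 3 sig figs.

Wien's law gives T = b/λ_max = (2.898×10⁻³ m·K)/(1.461×10⁻⁶ m) = 1.98×10³ K.

T ≈ 1.98×10³ K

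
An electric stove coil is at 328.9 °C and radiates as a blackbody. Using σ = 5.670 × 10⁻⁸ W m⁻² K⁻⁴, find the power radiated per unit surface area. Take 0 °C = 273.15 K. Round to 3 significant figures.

T = 328.9 °C + 273.15 = 602.05 K.
Stefan–Boltzmann: I = σT⁴ = 5.670×10⁻⁸ × (602.05)⁴ = 7.45×10³ W/m².

I ≈ 7.45×10³ W/m²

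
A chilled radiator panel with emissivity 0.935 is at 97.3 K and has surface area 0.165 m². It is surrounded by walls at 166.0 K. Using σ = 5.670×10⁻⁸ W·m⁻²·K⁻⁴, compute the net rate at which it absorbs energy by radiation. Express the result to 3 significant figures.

Area A = 0.165 m².
Net radiated power P_net = εσA(T⁴ − T₀⁴) = 0.935×5.670×10⁻⁸×0.165×(97.3⁴ − 166.0⁴).
T⁴ − T₀⁴ = 8.96296×10⁷ − 7.59333×10⁸ = -6.69703×10⁸ K⁴, so P_net = -5.86 W — negative, meaning a net gain of 5.86 W.

Net gain ≈ 5.86 W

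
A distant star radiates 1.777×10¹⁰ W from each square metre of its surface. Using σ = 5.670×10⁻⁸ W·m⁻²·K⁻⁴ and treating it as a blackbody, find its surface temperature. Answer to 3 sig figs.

I = σT⁴, so T = (I/σ)^(1/4) = (1.777×10¹⁰/(5.670×10⁻⁸))^(1/4) = 2.37×10⁴ K.

T ≈ 2.37×10⁴ K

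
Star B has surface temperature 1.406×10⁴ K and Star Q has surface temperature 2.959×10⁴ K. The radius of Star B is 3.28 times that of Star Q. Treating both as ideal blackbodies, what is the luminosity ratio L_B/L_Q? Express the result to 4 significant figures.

L ∝ R²T⁴, so L_B/L_Q = (R_B/R_Q)²(T_B/T_Q)⁴ = (3.28)² × (1.406×10⁴/2.959×10⁴)⁴ = 10.7584 × 0.0509755 = 0.5484.

L_B/L_Q ≈ 0.5484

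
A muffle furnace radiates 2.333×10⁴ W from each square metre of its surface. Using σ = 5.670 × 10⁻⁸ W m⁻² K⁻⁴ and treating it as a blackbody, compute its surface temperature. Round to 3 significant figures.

I = σT⁴, so T = (I/σ)^(1/4) = (2.333×10⁴/(5.670×10⁻⁸))^(1/4) = 801 K.

T ≈ 801 K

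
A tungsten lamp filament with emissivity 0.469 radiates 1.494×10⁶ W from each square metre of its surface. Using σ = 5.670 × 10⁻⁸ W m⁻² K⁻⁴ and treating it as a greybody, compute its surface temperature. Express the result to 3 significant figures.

T ≈ 2.74×10³ K

I = εσT⁴, so T = (I/εσ)^(1/4) = (1.494×10⁶/(0.469×5.670×10⁻⁸))^(1/4) = 2.74×10³ K.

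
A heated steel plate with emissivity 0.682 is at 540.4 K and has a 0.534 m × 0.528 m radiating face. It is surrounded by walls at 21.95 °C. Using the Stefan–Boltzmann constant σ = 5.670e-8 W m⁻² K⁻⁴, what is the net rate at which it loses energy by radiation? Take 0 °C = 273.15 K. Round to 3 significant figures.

Surroundings: T = 21.95 °C + 273.15 = 295.10 K.
Area A = 0.534 × 0.528 = 0.281952 m².
Net radiated power P_net = εσA(T⁴ − T₀⁴) = 0.682×5.670×10⁻⁸×0.281952×(540.4⁴ − 295.10⁴).
T⁴ − T₀⁴ = 8.52828×10¹⁰ − 7.58362×10⁹ = 7.76992×10¹⁰ K⁴, so P_net = 847 W.

Net loss ≈ 847 W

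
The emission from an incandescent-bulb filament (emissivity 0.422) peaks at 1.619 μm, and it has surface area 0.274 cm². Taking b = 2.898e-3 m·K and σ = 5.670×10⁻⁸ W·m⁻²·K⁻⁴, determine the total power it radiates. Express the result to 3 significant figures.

P ≈ 6.73 W

Wien's law: T = b/λ_max = 2.898×10⁻³/1.619×10⁻⁶ = 1789.99 K.
Area A = 0.274 cm² = 2.74×10⁻⁵ m².
Then P = εσAT⁴ = 0.422×5.670×10⁻⁸×2.74×10⁻⁵×(1789.99)⁴ = 6.73 W.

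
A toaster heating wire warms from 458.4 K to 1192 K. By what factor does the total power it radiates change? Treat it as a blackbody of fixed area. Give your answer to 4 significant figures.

P₂/P₁ ≈ 45.72

P ∝ T⁴, so P₂/P₁ = (T₂/T₁)⁴ = (1192/458.4)⁴ = (2.60035)⁴ = 45.72.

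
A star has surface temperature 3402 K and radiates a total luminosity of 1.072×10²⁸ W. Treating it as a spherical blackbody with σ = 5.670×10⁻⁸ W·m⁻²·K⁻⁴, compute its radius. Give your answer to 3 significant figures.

R ≈ 1.06×10¹⁰ m

L = 4πR²σT⁴ ⇒ R = √(L/(4πσT⁴)).
σT⁴ = 7.59487×10⁶ W/m², so R = √(1.072×10²⁸/(4π×7.59487×10⁶)) = 1.06×10¹⁰ m.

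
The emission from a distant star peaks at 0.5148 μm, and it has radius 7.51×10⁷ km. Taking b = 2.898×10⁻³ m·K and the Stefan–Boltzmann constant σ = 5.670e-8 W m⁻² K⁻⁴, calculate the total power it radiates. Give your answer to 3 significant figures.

P ≈ 4.04×10³⁰ W

Wien's law: T = b/λ_max = 2.898×10⁻³/5.148×10⁻⁷ = 5629.37 K.
Surface area A = 4πR² = 4π(7.51×10¹⁰ m)² = 7.08745×10²² m².
Then P = σAT⁴ = 5.670×10⁻⁸×7.08745×10²²×(5629.37)⁴ = 4.04×10³⁰ W.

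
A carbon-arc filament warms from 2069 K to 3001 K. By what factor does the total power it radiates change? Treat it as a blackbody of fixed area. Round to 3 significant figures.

P ∝ T⁴, so P₂/P₁ = (T₂/T₁)⁴ = (3001/2069)⁴ = (1.45046)⁴ = 4.43.

P₂/P₁ ≈ 4.43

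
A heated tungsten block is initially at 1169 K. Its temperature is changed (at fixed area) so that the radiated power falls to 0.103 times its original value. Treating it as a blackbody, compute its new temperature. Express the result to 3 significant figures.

P ∝ T⁴, so T₂/T₁ = (P₂/P₁)^(1/4) = (0.103)^(1/4) = 0.566512.
T₂ = 1169 × 0.566512 = 662 K.

T₂ ≈ 662 K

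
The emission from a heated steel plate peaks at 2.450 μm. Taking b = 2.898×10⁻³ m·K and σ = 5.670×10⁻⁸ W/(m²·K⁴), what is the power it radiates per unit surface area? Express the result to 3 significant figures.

I ≈ 1.11×10⁵ W/m²

Wien's law: T = b/λ_max = 2.898×10⁻³/2.450×10⁻⁶ = 1182.86 K.
Then I = σT⁴ = 5.670×10⁻⁸×(1182.86)⁴ = 1.11×10⁵ W/m².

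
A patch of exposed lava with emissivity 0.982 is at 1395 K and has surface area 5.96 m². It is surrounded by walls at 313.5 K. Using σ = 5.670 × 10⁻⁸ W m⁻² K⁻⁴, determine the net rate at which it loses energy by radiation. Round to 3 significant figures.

Area A = 5.96 m².
Net radiated power P_net = εσA(T⁴ − T₀⁴) = 0.982×5.670×10⁻⁸×5.96×(1395⁴ − 313.5⁴).
T⁴ − T₀⁴ = 3.78701×10¹² − 9.65940×10⁹ = 3.77735×10¹² K⁴, so P_net = 1.25×10⁶ W.

Net loss ≈ 1.25×10⁶ W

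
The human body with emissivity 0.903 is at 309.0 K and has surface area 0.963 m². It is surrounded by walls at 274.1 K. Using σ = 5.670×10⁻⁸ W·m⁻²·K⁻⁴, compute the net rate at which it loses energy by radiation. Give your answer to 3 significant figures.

Area A = 0.963 m².
Net radiated power P_net = εσA(T⁴ − T₀⁴) = 0.903×5.670×10⁻⁸×0.963×(309.0⁴ − 274.1⁴).
T⁴ − T₀⁴ = 9.11662×10⁹ − 5.64464×10⁹ = 3.47198×10⁹ K⁴, so P_net = 171 W.

Net loss ≈ 171 W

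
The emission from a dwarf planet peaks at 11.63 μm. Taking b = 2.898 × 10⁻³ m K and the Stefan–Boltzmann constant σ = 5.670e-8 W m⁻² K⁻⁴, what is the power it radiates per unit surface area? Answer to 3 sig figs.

I ≈ 219 W/m²

Wien's law: T = b/λ_max = 2.898×10⁻³/1.163×10⁻⁵ = 249.183 K.
Then I = σT⁴ = 5.670×10⁻⁸×(249.183)⁴ = 219 W/m².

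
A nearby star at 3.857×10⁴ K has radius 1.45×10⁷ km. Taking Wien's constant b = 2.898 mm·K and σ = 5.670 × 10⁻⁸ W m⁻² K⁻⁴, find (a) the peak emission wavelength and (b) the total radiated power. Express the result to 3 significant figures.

λ_max ≈ 75.1 nm; P ≈ 3.32×10³² W

(a) λ_max = b/T = 2.898×10⁻³/3.857×10⁴ = 7.514×10⁻⁸ m = 75.1 nm.
Surface area A = 4πR² = 4π(1.45×10¹⁰ m)² = 2.64208×10²¹ m².
(b) P = σAT⁴ = 5.670×10⁻⁸×2.64208×10²¹×(3.857×10⁴)⁴ = 3.32×10³² W.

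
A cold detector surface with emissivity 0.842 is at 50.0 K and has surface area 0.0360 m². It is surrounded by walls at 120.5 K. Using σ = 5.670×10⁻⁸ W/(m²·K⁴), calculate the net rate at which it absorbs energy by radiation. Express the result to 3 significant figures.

Area A = 0.0360 m².
Net radiated power P_net = εσA(T⁴ − T₀⁴) = 0.842×5.670×10⁻⁸×0.0360×(50.0⁴ − 120.5⁴).
T⁴ − T₀⁴ = 6.25000×10⁶ − 2.10838×10⁸ = -2.04588×10⁸ K⁴, so P_net = -0.352 W — negative, meaning a net gain of 0.352 W.

Net gain ≈ 0.352 W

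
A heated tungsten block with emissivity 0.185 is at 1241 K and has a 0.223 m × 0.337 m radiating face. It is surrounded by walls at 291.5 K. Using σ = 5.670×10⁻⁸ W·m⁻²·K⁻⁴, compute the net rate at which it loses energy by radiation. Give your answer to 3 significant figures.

Area A = 0.223 × 0.337 = 0.075151 m².
Net radiated power P_net = εσA(T⁴ − T₀⁴) = 0.185×5.670×10⁻⁸×0.075151×(1241⁴ − 291.5⁴).
T⁴ − T₀⁴ = 2.37185×10¹² − 7.22028×10⁹ = 2.36463×10¹² K⁴, so P_net = 1.86×10³ W.

Net loss ≈ 1.86×10³ W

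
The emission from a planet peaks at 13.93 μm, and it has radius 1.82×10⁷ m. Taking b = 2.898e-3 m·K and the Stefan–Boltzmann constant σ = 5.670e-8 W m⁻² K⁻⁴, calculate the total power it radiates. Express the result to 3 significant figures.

P ≈ 4.42×10¹⁷ W

Wien's law: T = b/λ_max = 2.898×10⁻³/1.393×10⁻⁵ = 208.040 K.
Surface area A = 4πR² = 4π(1.82×10⁷ m)² = 4.16248×10¹⁵ m².
Then P = σAT⁴ = 5.670×10⁻⁸×4.16248×10¹⁵×(208.040)⁴ = 4.42×10¹⁷ W.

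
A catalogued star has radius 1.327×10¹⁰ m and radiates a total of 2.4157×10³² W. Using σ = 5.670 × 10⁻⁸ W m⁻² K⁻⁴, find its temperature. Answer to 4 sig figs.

T ≈ 3.725×10⁴ K

Surface area A = 4πR² = 4π(1.327×10¹⁰ m)² = 2.21285×10²¹ m².
P = σAT⁴ ⇒ T = (P/(σA))^(1/4) = (2.4157×10³²/(5.670×10⁻⁸×2.21285×10²¹))^(1/4) = 3.725×10⁴ K.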